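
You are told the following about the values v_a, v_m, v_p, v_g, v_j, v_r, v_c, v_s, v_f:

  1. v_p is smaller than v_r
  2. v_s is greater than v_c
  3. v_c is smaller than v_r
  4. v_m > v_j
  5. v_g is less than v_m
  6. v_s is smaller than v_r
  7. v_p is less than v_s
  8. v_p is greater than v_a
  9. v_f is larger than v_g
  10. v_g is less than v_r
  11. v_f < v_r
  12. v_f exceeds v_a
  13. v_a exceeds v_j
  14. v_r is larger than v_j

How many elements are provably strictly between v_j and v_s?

Chaining upward from v_j reaches: v_a, v_p, v_m, v_f, v_r.
Chaining downward from v_s reaches: v_a, v_p, v_c.
Strictly between v_j and v_s are those in both lists: v_a, v_p — 2 elements.

2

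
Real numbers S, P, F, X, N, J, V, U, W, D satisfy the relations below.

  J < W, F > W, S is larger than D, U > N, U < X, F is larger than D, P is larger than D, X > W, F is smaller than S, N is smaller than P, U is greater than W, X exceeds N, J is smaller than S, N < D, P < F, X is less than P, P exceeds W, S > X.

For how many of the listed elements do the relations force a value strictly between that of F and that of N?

4

The relations place N below F. An element lies strictly between them when it is forced above N and also forced below F.
Above N: {U, X, D, P, S}. Below F: {J, W, U, X, D, P}.
Intersection: {U, X, D, P} — 4.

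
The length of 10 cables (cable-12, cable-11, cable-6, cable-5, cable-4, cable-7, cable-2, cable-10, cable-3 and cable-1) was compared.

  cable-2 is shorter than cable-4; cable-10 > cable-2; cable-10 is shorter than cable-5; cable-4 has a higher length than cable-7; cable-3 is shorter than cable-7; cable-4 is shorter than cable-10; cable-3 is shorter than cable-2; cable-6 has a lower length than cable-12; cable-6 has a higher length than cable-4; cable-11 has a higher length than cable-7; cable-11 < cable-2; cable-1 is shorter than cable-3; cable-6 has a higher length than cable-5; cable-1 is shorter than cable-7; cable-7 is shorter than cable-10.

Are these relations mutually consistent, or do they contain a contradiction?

Every relation is compatible with cable-1 < cable-3 < cable-7 < cable-11 < cable-2 < cable-4 < cable-10 < cable-5 < cable-6 < cable-12; the set is consistent.

consistent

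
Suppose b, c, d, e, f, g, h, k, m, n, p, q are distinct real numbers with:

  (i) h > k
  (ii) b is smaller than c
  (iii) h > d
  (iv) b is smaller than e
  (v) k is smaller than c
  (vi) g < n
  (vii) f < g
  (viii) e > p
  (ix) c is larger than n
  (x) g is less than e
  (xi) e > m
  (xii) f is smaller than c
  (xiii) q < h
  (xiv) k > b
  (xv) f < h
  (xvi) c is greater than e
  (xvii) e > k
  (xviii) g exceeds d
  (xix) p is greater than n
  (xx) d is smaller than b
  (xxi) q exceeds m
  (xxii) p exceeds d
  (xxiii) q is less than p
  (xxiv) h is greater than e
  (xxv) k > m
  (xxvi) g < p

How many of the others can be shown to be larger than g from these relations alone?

Directly above g: n, p, e.
One step further: h, c (5 so far).
No other element is forced above g by the given relations, so the count is 5.

5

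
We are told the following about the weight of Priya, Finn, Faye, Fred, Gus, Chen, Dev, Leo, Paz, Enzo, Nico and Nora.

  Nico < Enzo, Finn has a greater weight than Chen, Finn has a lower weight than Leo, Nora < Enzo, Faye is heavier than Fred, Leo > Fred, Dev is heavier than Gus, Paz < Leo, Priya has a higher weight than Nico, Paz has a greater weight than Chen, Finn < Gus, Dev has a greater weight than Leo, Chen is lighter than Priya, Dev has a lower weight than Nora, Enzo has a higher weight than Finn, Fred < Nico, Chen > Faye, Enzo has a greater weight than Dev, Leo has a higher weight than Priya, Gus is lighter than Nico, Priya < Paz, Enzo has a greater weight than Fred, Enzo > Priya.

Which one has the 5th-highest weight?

Paz

Chaining the given pairs: Fred < Faye < Chen < Finn < Gus < Nico < Priya < Paz < Leo < Dev < Nora < Enzo.
Counting 5 from the largest end gives Paz.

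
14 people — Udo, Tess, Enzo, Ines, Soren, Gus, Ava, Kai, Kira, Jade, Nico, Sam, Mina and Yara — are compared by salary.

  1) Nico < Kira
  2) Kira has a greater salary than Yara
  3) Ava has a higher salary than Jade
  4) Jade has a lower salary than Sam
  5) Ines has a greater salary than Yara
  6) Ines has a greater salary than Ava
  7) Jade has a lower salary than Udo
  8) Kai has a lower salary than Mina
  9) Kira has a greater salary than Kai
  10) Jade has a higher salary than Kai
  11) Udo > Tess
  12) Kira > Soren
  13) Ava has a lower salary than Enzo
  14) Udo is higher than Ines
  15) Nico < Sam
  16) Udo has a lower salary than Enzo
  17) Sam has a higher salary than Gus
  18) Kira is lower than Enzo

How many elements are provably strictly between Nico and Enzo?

1

The relations place Nico below Enzo. An element lies strictly between them when it is forced above Nico and also forced below Enzo.
Above Nico: {Kira, Sam}. Below Enzo: {Kai, Jade, Soren, Yara, Tess, Ava, Ines, Kira, Udo}.
Intersection: {Kira} — 1.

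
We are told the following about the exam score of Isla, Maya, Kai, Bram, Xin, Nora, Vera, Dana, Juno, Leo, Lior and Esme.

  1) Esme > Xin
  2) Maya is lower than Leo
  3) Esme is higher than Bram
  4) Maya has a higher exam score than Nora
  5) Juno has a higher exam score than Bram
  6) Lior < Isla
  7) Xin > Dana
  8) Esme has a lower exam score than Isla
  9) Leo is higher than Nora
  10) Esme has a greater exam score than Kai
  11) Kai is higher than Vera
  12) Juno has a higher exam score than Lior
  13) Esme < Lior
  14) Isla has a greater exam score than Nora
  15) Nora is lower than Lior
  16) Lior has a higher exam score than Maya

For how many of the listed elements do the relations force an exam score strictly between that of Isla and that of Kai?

2

The relations place Kai below Isla. An element lies strictly between them when it is forced above Kai and also forced below Isla.
Above Kai: {Esme, Lior, Juno}. Below Isla: {Vera, Nora, Maya, Dana, Xin, Bram, Esme, Lior}.
Intersection: {Esme, Lior} — 2.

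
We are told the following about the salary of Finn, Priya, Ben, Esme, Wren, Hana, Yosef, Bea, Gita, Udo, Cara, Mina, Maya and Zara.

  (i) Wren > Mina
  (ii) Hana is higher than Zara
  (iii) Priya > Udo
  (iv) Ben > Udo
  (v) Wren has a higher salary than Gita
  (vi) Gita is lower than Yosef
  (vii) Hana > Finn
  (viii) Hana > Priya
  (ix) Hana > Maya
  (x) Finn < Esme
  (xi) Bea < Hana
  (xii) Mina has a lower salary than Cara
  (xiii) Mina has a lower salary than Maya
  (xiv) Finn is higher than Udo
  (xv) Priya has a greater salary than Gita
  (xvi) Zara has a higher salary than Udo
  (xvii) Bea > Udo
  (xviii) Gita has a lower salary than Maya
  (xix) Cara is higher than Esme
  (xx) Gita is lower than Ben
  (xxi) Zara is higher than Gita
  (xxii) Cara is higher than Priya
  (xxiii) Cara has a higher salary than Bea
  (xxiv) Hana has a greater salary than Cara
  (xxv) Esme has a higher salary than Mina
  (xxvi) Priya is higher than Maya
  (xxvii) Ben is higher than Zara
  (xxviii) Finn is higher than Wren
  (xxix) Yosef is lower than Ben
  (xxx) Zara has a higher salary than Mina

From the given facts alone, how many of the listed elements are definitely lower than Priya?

The elements the relations force below Priya are Mina, Gita, Maya, Udo — no chain reaches any other.
That is 4.

4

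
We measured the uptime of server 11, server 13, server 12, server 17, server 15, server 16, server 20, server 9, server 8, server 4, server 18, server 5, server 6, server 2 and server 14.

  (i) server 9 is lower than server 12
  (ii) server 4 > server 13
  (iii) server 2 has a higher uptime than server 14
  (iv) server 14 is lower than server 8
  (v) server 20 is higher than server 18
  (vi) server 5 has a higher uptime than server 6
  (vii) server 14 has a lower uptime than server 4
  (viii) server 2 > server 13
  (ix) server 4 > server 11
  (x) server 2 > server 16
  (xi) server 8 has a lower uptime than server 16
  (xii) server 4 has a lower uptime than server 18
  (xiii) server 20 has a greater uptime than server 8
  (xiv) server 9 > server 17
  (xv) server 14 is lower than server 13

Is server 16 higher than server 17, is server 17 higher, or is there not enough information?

Following every chain through server 17: above server 17 we get server 9, server 12.
server 16 is not reached, and no chain runs the other way from server 16 to server 17.
So the given relations leave the order of server 17 and server 16 undetermined.

undetermined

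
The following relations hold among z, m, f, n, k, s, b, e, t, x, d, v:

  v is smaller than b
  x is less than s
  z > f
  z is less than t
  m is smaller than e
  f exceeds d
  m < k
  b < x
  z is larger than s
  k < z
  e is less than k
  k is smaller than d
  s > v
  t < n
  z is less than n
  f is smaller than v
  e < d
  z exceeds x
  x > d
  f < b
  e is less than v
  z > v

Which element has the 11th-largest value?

Piecing the relations together gives one ordering: m < e < k < d < f < v < b < x < s < z < t < n.
The 11th largest is e.

e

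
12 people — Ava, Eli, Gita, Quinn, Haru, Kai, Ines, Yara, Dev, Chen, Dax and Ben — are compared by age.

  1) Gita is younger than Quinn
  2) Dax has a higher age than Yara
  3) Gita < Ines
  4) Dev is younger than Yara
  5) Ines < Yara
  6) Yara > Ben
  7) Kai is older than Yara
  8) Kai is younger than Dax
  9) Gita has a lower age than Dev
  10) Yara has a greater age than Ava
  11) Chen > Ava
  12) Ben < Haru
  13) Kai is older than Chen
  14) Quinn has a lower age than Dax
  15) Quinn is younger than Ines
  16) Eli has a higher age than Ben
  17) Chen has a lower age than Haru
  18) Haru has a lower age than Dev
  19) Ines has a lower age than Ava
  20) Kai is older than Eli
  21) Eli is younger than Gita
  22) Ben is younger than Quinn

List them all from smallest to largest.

Ben < Eli < Gita < Quinn < Ines < Ava < Chen < Haru < Dev < Yara < Kai < Dax

Nothing is placed below Ben, so it is least; from there Ben < Eli; Eli < Gita; Gita < Quinn; Quinn < Ines; Ines < Ava; Ava < Chen; Chen < Haru; Haru < Dev; Dev < Yara; Yara < Kai; Kai < Dax, each given directly.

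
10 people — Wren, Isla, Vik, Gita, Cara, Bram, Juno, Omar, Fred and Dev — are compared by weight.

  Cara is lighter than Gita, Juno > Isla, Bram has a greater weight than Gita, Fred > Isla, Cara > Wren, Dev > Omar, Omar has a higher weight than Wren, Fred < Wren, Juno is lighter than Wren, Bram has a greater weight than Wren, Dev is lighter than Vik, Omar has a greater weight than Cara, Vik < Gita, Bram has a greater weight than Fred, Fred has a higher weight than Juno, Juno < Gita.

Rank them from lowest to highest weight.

Nothing is placed below Isla, so it is least; from there Isla < Juno; Juno < Fred; Fred < Wren; Wren < Cara; Cara < Omar; Omar < Dev; Dev < Vik; Vik < Gita; Gita < Bram, each given directly.

Isla < Juno < Fred < Wren < Cara < Omar < Dev < Vik < Gita < Bram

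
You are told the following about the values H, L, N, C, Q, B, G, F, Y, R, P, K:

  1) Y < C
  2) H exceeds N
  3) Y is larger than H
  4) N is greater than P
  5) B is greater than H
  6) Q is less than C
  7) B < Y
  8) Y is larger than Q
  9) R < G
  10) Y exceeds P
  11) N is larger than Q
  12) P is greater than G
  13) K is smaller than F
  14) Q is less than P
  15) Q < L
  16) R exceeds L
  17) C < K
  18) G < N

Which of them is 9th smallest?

Chaining the given pairs: Q < L < R < G < P < N < H < B < Y < C < K < F.
The 9th smallest is Y.

Y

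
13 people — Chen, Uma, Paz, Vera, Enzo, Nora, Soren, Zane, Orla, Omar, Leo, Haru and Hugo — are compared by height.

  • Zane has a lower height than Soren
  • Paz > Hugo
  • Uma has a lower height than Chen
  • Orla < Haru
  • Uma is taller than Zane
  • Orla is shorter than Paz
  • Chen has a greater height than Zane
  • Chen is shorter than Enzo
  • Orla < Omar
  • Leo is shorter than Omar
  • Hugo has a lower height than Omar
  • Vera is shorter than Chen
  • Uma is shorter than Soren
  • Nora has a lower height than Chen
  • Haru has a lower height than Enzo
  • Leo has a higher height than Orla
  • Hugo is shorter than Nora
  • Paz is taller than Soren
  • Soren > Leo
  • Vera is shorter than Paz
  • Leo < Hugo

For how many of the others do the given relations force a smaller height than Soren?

From Soren the given relations immediately reach Zane, Leo, Uma.
From those, Orla — 4 in total.
Nothing else is reachable below Soren; 4 in all.

4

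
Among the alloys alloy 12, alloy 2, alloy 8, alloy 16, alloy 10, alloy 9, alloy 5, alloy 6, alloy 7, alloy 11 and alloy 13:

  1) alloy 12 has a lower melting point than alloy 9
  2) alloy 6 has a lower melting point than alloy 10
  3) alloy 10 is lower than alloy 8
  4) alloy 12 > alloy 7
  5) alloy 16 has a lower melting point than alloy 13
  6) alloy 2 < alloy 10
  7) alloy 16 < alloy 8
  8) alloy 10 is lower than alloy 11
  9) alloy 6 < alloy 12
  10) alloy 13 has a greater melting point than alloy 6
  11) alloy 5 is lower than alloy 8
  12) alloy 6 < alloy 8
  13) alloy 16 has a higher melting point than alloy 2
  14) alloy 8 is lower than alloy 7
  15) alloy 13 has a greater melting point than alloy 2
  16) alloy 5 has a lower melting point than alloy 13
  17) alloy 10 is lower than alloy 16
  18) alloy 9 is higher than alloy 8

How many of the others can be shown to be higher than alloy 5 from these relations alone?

The elements the relations force above alloy 5 are alloy 8, alloy 7, alloy 13, alloy 12, alloy 9 — no chain reaches any other.
That is 5.

5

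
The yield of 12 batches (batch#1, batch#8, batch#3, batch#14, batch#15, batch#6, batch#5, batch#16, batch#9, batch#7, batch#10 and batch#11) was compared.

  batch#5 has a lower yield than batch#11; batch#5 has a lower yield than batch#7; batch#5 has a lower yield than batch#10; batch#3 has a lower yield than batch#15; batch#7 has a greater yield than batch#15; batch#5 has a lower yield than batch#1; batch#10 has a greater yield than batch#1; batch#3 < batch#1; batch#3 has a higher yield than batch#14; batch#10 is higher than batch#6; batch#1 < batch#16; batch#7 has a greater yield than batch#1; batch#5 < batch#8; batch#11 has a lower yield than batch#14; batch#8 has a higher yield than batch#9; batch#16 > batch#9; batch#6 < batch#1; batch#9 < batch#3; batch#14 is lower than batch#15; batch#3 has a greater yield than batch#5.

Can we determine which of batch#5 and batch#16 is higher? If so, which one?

batch#16

Following the relations from batch#5: batch#5 < batch#11 < batch#14 < batch#3 < batch#1 < batch#16.
So batch#16 is higher.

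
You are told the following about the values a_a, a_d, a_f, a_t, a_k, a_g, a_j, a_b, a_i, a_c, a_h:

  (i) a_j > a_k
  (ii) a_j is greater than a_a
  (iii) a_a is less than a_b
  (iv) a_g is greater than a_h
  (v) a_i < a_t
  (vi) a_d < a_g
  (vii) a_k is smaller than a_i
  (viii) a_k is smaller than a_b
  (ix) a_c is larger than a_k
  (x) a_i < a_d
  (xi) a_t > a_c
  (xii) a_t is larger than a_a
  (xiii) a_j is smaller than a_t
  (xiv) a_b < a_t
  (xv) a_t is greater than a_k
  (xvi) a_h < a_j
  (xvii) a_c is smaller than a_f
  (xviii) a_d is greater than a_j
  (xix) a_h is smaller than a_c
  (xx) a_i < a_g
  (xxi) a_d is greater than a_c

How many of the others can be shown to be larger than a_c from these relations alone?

4

Directly above a_c: a_f, a_d, a_t.
One step further: a_g (4 so far).
No other element is forced above a_c by the given relations, so the count is 4.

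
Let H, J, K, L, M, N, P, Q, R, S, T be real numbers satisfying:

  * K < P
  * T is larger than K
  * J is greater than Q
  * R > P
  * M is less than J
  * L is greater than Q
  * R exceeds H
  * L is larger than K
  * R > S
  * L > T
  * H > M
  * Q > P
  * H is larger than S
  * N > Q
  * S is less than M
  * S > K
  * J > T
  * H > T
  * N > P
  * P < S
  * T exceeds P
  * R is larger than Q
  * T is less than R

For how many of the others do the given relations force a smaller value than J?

6

The elements the relations force below J are K, P, S, Q, T, M — no chain reaches any other.
That is 6.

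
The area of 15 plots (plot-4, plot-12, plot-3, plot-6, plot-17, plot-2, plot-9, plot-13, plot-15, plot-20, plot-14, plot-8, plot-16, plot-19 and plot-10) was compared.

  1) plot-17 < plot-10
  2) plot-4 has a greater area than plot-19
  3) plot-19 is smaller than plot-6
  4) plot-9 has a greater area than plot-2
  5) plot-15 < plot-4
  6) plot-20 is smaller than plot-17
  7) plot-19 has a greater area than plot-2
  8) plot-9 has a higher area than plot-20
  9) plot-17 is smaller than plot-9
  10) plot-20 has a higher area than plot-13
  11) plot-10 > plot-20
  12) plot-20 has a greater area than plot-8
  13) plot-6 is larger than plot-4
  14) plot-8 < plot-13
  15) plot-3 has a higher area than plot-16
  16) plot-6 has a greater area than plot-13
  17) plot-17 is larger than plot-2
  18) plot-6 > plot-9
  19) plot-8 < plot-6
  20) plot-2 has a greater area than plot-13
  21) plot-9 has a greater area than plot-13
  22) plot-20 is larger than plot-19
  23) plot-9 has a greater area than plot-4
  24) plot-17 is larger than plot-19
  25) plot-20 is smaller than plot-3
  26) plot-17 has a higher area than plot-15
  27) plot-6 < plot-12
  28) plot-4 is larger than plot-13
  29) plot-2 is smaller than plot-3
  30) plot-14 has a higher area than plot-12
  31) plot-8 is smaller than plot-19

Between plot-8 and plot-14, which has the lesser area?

Following the relations from plot-8: plot-8 < plot-13 < plot-2 < plot-19 < plot-20 < plot-17 < plot-9 < plot-6 < plot-12 < plot-14.
So plot-8 < plot-14; plot-8 is the smaller of the two.

plot-8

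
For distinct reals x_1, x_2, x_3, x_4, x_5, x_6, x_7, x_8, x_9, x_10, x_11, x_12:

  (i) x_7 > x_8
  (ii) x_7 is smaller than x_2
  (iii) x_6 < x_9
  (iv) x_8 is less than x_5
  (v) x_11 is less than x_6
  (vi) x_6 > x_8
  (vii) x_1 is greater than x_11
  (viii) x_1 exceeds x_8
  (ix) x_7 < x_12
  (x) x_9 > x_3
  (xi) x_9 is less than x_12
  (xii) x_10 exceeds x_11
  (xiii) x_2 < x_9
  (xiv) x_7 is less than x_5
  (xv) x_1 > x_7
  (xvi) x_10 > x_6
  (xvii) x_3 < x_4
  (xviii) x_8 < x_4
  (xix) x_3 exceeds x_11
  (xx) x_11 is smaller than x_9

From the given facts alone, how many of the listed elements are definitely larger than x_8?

From x_8 the given relations immediately reach x_6, x_7, x_1, x_4, x_5.
From those, x_10, x_2, x_9, x_12 — 9 in total.
No other element is forced above x_8 by the given relations, so the count is 9.

9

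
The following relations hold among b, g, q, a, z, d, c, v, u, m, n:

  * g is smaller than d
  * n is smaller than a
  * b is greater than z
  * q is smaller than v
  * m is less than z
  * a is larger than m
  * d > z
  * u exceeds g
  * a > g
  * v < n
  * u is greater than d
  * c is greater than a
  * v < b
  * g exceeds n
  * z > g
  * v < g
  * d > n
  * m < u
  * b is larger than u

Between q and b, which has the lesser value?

q < v and v < n give q < n.
Then n < g extends the chain to g.
With g < z: q < v < n < g < z.
With z < d: q < v < n < g < z < d.
With d < u: q < v < n < g < z < d < u.
With u < b: q < v < n < g < z < d < u < b.
So q < b; q is the smaller of the two.

q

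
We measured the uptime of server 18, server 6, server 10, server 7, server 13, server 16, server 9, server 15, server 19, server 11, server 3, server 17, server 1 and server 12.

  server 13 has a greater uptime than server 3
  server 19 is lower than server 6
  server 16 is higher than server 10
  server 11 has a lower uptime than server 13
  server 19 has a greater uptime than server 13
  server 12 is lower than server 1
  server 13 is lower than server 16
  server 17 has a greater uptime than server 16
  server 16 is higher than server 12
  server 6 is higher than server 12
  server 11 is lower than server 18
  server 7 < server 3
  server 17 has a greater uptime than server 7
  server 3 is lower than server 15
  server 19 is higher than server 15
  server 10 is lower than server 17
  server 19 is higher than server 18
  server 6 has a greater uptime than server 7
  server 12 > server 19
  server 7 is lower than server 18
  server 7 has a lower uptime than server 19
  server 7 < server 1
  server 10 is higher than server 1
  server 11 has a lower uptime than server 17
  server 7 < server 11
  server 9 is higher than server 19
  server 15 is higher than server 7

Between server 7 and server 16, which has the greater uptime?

server 7 < server 11 and server 11 < server 13 give server 7 < server 13.
With server 13 < server 19: server 7 < server 11 < server 13 < server 19.
Then server 19 < server 12 extends the chain to server 12.
Then server 12 < server 1 extends the chain to server 1.
With server 1 < server 10: server 7 < server 11 < server 13 < server 19 < server 12 < server 1 < server 10.
With server 10 < server 16: server 7 < server 11 < server 13 < server 19 < server 12 < server 1 < server 10 < server 16.
So server 7 < server 16; server 16 is the higher of the two.

server 16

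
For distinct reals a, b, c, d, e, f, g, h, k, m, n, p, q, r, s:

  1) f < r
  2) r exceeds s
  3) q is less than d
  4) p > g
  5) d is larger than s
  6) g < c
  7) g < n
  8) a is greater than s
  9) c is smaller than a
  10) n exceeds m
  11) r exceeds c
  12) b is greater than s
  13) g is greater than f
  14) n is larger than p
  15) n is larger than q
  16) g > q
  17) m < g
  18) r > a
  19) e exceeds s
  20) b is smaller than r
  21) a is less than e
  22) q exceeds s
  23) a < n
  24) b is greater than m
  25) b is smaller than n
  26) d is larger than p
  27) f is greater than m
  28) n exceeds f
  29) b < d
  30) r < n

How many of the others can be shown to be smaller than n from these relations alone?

From n the given relations immediately reach m, q, b, f, g, a, p, r.
From those, s, c — 10 in total.
Nothing else is reachable below n; 10 in all.

10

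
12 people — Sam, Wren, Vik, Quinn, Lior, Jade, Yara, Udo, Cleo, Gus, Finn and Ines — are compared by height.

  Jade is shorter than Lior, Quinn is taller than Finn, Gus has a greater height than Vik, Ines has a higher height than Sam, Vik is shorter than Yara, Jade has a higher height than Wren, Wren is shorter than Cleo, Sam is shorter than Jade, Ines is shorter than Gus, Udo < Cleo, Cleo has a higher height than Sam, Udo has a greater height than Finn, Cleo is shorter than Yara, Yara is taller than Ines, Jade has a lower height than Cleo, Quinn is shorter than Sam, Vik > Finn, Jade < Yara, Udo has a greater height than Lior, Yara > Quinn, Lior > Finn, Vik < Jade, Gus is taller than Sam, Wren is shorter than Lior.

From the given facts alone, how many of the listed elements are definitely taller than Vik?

From Vik the given relations immediately reach Jade, Gus, Yara.
From those, Lior, Cleo — 5 in total.
From those, Udo — 6 in total.
Nothing else is reachable above Vik; 6 in all.

6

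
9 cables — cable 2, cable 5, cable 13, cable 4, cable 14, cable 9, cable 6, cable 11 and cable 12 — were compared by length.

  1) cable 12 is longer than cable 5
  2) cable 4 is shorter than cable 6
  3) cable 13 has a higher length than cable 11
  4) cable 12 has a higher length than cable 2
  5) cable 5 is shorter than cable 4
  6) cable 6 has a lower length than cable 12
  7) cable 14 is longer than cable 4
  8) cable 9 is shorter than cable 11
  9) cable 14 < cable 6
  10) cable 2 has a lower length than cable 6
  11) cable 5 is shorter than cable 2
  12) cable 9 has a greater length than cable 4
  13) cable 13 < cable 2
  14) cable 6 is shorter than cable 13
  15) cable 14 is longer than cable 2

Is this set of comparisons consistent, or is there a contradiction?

inconsistent

We have cable 6 < cable 13 stated directly, yet also cable 13 < cable 2 < cable 14 < cable 6 by chaining the others — so cable 13 < cable 6. Contradiction.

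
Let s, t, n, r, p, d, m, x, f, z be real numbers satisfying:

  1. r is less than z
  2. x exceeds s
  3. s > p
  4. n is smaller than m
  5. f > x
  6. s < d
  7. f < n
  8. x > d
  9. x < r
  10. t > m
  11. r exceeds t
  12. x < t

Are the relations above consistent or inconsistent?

The single ordering p < s < d < x < f < n < m < t < r < z satisfies every listed relation, so no contradiction arises.

consistent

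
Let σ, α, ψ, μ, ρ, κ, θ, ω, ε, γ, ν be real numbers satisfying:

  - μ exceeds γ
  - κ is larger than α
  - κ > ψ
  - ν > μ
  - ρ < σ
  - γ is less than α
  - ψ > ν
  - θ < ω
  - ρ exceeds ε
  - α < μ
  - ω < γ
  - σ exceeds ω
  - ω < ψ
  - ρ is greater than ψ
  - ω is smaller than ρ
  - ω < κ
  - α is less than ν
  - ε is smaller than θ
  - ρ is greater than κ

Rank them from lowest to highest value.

ε < θ < ω < γ < α < μ < ν < ψ < κ < ρ < σ

Each adjacent pair is fixed by a given relation: ε < θ; θ < ω; ω < γ; γ < α; α < μ; μ < ν; ν < ψ; ψ < κ; κ < ρ; ρ < σ. Chaining them end to end gives the full order.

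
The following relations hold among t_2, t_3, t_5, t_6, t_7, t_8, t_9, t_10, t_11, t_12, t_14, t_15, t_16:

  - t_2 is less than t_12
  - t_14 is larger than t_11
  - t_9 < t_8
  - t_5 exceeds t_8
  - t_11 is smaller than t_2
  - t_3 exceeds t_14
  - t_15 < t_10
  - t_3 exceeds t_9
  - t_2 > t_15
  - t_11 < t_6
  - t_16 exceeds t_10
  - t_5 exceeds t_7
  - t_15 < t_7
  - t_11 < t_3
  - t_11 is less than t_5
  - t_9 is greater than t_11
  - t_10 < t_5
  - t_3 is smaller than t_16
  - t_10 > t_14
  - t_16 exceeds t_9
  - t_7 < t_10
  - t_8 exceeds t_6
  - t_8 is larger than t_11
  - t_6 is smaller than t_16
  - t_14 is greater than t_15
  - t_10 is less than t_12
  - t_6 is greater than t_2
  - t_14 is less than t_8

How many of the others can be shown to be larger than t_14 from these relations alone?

6

From t_14 the given relations immediately reach t_10, t_8, t_3.
From those, t_12, t_5, t_16 — 6 in total.
Nothing else is reachable above t_14; 6 in all.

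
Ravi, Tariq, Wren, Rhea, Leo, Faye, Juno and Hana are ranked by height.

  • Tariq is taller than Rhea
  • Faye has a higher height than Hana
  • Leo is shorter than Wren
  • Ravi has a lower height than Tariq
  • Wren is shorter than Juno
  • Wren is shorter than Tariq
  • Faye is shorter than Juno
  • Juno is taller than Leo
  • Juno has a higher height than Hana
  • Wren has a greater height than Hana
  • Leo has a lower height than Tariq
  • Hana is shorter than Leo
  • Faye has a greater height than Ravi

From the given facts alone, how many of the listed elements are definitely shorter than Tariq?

5

From Tariq the given relations immediately reach Ravi, Leo, Rhea, Wren.
From those, Hana — 5 in total.
Nothing else is reachable below Tariq; 5 in all.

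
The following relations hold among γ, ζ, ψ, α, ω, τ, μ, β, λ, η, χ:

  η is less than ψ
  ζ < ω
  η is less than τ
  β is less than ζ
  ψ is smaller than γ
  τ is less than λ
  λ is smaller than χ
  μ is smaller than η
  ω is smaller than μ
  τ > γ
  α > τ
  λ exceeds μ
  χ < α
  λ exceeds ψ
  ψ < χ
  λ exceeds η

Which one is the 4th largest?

τ

The consecutive relations fix a unique order: β < ζ < ω < μ < η < ψ < γ < τ < λ < χ < α.
The 4th largest is τ.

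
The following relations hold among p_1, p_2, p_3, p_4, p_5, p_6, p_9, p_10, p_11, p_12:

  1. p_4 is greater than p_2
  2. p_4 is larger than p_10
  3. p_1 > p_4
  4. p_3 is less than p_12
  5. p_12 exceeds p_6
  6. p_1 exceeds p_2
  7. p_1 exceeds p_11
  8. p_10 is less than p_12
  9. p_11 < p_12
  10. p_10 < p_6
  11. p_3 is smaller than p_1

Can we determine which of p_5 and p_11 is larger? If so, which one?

Following every chain through p_11: above p_11 we get p_1, p_12.
p_5 is not reached, and no chain runs the other way from p_5 to p_11.
So the given relations leave the order of p_11 and p_5 undetermined.

undetermined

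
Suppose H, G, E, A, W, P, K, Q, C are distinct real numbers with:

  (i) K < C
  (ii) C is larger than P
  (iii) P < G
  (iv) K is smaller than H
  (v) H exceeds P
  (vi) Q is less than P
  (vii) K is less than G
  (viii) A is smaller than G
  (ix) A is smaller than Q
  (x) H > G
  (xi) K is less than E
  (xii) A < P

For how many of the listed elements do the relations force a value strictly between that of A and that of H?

3

Chaining upward from A reaches: Q, P, C, G.
Chaining downward from H reaches: Q, K, P, G.
Strictly between A and H are those in both lists: Q, P, G — 3 elements.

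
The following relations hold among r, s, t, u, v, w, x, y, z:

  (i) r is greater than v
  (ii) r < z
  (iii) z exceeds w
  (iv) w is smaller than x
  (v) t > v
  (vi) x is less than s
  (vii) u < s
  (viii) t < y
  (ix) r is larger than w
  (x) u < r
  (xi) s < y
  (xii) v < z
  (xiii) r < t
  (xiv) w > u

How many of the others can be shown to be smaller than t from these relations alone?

4

Directly below t: v, r.
One step further: u, w (4 so far).
Nothing else is reachable below t; 4 in all.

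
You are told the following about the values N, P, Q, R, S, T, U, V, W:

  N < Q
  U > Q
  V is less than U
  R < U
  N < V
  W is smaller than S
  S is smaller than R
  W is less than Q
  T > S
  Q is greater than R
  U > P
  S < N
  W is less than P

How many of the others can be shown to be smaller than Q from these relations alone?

4

The elements the relations force below Q are W, S, R, N — no chain reaches any other.
That is 4.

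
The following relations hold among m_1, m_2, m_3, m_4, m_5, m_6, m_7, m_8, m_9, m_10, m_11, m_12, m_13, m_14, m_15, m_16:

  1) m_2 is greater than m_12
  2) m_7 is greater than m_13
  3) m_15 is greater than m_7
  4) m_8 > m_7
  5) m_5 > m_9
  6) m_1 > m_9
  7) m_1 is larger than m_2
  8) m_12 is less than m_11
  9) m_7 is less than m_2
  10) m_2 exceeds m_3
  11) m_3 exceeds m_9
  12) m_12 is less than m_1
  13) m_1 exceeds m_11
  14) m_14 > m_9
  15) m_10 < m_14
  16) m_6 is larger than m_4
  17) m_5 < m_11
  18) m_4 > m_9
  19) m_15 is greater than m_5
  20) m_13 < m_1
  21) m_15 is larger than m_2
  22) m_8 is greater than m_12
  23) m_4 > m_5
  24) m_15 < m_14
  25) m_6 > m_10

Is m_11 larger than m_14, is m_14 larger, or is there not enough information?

undetermined

Following every chain through m_11: above m_11 we get m_1; below m_11 we get m_12, m_9, m_5.
m_14 is not reached, and no chain runs the other way from m_14 to m_11.
So the given relations leave the order of m_11 and m_14 undetermined.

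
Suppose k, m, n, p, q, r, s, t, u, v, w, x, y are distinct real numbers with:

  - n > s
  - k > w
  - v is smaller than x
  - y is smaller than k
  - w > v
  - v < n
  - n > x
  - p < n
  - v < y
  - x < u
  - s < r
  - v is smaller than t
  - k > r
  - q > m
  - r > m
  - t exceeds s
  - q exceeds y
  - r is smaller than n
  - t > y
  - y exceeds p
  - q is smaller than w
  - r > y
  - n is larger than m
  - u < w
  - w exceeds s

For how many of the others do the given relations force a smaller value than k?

10

Directly below k: y, w, r.
One step further: p, s, v, u, m, q (9 so far).
One step further: x (10 so far).
No other element is forced below k by the given relations, so the count is 10.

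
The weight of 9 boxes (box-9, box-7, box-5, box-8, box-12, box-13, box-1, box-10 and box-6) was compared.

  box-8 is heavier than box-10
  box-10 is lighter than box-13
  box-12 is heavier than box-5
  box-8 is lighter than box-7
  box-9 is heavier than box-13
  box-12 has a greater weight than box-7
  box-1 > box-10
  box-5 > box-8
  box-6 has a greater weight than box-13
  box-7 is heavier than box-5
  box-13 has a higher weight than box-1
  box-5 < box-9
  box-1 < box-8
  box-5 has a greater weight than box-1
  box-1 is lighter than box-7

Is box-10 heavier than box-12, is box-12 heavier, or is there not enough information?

box-12

The relevant relations are box-10 < box-1; box-1 < box-8; box-8 < box-5; box-5 < box-7; box-7 < box-12.
Together: box-10 < box-1 < box-8 < box-5 < box-7 < box-12.
So box-12 is heavier.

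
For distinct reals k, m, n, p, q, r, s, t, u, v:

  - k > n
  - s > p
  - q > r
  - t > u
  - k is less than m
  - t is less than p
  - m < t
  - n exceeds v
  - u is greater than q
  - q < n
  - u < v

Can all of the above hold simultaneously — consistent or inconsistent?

consistent

Every relation is compatible with r < q < u < v < n < k < m < t < p < s; the set is consistent.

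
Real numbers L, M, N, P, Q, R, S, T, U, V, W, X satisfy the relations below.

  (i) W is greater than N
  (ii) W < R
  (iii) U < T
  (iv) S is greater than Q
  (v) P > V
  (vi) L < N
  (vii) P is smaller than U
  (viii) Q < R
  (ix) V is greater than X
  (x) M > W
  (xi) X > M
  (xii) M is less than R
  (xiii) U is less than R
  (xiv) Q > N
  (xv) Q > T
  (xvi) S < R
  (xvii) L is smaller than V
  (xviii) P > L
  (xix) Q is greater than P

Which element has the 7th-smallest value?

P

The consecutive relations fix a unique order: L < N < W < M < X < V < P < U < T < Q < S < R.
Counting 7 from the smallest end gives P.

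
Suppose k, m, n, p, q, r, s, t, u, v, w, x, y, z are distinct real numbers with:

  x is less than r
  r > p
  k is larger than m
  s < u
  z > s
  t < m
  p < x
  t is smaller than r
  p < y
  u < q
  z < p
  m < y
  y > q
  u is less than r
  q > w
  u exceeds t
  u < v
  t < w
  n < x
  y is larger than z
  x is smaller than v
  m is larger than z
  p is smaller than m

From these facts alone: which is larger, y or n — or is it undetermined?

Following every chain through n: above n we get x, v, r.
y is not reached, and no chain runs the other way from y to n.
So the given relations leave the order of n and y undetermined.

undetermined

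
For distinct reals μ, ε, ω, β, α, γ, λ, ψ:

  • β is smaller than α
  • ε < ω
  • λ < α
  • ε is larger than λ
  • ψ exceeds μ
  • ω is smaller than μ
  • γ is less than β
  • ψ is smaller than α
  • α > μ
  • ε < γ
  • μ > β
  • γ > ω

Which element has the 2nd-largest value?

Piecing the relations together gives one ordering: λ < ε < ω < γ < β < μ < ψ < α.
The 2nd largest is ψ.

ψ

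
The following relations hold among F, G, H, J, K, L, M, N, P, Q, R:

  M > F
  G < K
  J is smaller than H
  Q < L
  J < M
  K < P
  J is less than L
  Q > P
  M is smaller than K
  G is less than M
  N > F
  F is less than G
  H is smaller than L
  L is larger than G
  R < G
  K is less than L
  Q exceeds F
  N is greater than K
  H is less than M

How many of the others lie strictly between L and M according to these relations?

The relations place M below L. An element lies strictly between them when it is forced above M and also forced below L.
Above M: {K, N, P, Q}. Below L: {F, J, R, G, H, K, P, Q}.
Intersection: {K, P, Q} — 3.

3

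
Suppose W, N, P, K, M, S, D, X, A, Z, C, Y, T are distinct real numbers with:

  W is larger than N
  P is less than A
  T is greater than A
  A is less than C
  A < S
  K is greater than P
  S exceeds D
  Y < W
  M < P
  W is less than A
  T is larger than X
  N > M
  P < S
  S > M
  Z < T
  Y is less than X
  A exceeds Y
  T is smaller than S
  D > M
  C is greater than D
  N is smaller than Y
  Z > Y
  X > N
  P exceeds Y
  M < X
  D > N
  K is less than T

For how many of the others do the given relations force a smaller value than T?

Directly below T: K, X, Z, A.
One step further: M, N, Y, P, W (9 so far).
No other element is forced below T by the given relations, so the count is 9.

9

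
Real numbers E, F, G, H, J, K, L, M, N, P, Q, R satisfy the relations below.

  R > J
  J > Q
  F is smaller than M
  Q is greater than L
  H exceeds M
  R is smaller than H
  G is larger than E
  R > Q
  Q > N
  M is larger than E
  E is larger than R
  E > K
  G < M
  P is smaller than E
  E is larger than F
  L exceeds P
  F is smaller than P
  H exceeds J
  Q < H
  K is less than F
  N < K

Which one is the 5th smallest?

The consecutive relations fix a unique order: N < K < F < P < L < Q < J < R < E < G < M < H.
Counting 5 from the smallest end gives L.

L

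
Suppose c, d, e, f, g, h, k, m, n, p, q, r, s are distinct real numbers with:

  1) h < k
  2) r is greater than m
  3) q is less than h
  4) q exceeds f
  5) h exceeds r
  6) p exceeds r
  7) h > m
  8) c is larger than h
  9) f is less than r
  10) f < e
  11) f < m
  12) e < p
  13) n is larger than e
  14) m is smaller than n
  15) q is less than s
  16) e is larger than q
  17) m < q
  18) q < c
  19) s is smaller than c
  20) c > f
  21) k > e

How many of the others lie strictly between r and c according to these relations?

1

Chaining upward from r reaches: h, p, k.
Chaining downward from c reaches: f, m, q, h, s.
Strictly between r and c are those in both lists: h — 1 element.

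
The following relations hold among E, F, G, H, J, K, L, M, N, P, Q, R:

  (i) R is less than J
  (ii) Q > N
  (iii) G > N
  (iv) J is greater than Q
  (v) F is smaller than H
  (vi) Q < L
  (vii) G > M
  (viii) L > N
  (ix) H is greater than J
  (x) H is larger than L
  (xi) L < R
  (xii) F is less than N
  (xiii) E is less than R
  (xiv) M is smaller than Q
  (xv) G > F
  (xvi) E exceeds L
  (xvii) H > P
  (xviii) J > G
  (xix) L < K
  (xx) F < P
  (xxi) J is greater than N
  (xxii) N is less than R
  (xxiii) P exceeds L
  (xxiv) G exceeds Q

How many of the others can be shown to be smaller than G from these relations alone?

4

From G the given relations immediately reach M, F, N, Q.
No other element is forced below G by the given relations, so the count is 4.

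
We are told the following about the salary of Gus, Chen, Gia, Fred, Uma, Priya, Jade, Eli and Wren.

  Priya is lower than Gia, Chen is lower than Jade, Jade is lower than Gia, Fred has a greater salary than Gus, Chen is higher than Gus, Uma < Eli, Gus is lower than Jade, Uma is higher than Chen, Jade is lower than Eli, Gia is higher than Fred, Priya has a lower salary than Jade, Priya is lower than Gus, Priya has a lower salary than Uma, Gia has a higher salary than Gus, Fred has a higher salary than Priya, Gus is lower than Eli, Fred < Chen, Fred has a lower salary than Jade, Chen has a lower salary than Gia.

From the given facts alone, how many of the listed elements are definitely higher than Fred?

5

The elements the relations force above Fred are Chen, Jade, Gia, Uma, Eli — no chain reaches any other.
That is 5.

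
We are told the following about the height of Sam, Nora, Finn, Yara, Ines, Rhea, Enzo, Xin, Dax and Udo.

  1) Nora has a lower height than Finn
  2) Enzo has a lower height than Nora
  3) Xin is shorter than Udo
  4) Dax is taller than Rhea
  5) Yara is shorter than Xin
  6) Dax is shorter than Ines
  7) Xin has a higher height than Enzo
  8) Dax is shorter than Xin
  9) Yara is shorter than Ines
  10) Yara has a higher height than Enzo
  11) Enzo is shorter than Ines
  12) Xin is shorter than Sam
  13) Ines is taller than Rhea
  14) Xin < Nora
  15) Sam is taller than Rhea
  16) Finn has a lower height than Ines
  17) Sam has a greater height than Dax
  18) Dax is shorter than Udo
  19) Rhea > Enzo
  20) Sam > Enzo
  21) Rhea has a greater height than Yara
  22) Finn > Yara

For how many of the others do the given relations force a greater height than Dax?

6

The elements the relations force above Dax are Xin, Udo, Nora, Finn, Sam, Ines — no chain reaches any other.
That is 6.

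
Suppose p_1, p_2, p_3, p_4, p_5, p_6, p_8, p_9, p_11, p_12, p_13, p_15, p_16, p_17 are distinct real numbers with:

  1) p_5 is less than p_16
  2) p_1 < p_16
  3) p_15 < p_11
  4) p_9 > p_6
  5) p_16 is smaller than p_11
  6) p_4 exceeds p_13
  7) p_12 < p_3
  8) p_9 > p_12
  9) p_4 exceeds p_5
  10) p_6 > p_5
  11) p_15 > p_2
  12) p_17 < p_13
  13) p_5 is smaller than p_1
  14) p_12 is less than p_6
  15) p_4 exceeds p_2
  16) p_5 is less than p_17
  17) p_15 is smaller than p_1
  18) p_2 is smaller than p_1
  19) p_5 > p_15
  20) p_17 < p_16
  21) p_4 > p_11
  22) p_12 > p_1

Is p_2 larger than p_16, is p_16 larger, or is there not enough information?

Link the given pairs in sequence: p_2 < p_15; p_15 < p_5; p_5 < p_1; p_1 < p_16.
Together: p_2 < p_15 < p_5 < p_1 < p_16.
So p_16 is larger.

p_16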